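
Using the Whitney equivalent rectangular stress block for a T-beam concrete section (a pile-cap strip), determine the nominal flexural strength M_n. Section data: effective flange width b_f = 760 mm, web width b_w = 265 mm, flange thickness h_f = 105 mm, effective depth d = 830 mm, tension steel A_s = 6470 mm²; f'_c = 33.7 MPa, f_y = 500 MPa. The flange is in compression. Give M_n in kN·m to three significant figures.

Tension: T = A_s f_y = 6470 × 500 = 3235000 N.
Try a within the flange: a = T/(0.85 f'_c b_f) = 3235000/(0.85 × 33.7 × 760) = 148.60 mm.
a = 148.60 > h_f = 105 mm: the block extends into the web. Split into flange-overhang and web parts.
C_f = 0.85 f'_c (b_f − b_w) h_f = 0.85 × 33.7 × (760 − 265) × 105 = 1488824 N.
Remaining web compression depth: a_w = (T − C_f)/(0.85 f'_c b_w) = (3235000 − 1488824)/(0.85 × 33.7 × 265) = 230.03 mm.
M_n = C_f(d − h_f/2) + (T − C_f)(d − a_w/2) = 1488824 × (830 − 52.5) + 1746176 × (830 − 115.015) = 1157.56 + 1248.49 = 2406.05 × 10⁶ N·mm.
M_n = 2406.05 kN·m.

M_n ≈ 2410 kN·m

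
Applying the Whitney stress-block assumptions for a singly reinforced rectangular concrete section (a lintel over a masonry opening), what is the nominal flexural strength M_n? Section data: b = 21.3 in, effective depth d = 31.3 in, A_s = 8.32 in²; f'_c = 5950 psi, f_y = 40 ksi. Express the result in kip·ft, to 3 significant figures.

M_n ≈ 825 kip·ft

T = A_s f_y = 8.32 × 40 = 332.8 kips.
a = T/(0.85 f'_c b) = 332.8/(0.85 × 5.95 × 21.3) = 3.089 in.
M_n = T(d − a/2) = 332.8 × (31.3 − 1.5445) = 9902.6 kip·in = 9902.6/12 = 825.22 kip·ft.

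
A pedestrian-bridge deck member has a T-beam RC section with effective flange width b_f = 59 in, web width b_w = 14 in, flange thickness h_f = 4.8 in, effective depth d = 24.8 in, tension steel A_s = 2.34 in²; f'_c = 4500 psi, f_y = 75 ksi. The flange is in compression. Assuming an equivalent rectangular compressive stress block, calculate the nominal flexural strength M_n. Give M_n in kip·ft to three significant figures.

Tension: T = A_s f_y = 2.34 × 75 = 175.5 kips.
Try a within the flange: a = T/(0.85 f'_c b_f) = 175.5/(0.85 × 4.5 × 59) = 0.778 in.
Since a = 0.778 ≤ h_f = 4.8 in, the stress block lies entirely in the flange; analyse as a rectangular beam of width b_f.
M_n = T(d − a/2) = 175.5 × (24.8 − 0.389) = 4284.1 kip·in.
M_n = 4284.1/12 = 357.01 kip·ft.

M_n ≈ 357 kip·ft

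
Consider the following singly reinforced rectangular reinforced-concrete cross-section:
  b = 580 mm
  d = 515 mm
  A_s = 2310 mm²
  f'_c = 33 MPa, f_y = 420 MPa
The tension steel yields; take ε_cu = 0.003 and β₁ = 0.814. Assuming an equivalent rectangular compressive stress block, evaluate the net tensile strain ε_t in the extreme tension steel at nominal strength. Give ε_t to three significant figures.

a = A_s f_y/(0.85 f'_c b) = 59.63 mm.
β₁ = 0.814, so c = a/β₁ = 59.63/0.814 = 73.26 mm.
From the linear strain diagram with ε_cu = 0.003: ε_t = 0.003 (d − c)/c = 0.003 × (515 − 73.26)/73.26 = 0.0181.
Since ε_t ≥ 0.005, the section is tension-controlled.

ε_t ≈ 0.0181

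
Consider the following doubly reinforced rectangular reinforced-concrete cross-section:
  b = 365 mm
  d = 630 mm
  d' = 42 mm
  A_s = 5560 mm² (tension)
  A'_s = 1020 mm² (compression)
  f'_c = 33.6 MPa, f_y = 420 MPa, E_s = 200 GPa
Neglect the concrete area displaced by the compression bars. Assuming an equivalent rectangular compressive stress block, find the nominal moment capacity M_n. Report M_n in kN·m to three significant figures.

M_n ≈ 1280 kN·m

Assume both tension and compression steel yield.
Net tension couple steel: A_s − A'_s = 4540 mm².
a = (A_s − A'_s) f_y / (0.85 f'_c b) = 1906800/(0.85 × 33.6 × 365) = 182.92 mm.
c = a/β₁ = 182.92/0.81 = 225.83 mm; ε'_s = 0.003(c − d')/c = 0.0024 ≥ f_y/E_s = 0.0021, so compression steel does yield.
M_n = (A_s − A'_s) f_y (d − a/2) + A'_s f_y (d − d') = [1906800 × (630 − 91.46) + 428400 × (630 − 42)] × 10⁻⁶ = 1026.89 + 251.90 = 1278.79 kN·m.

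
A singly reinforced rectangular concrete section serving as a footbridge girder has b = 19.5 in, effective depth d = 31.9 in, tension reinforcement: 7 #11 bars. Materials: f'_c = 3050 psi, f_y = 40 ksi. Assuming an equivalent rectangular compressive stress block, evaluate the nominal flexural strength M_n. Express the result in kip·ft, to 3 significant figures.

A_s = 7 × 1.56 = 10.92 in².
T = A_s f_y = 10.92 × 40 = 436.8 kips.
a = T/(0.85 f'_c b) = 436.8/(0.85 × 3.05 × 19.5) = 8.640 in.
M_n = T(d − a/2) = 436.8 × (31.9 − 4.32) = 12046.9 kip·in = 12046.9/12 = 1003.91 kip·ft.

M_n ≈ 1000 kip·ft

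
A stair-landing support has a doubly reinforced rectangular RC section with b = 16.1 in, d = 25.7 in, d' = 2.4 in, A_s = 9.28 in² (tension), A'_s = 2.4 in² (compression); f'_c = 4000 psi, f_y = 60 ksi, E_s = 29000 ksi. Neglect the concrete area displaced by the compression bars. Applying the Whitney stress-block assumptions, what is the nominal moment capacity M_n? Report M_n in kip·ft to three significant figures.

Assume both steels yield.
a = (A_s − A'_s) f_y/(0.85 f'_c b) = (9.28 − 2.4) × 60/(0.85 × 4 × 16.1) = 7.541 in.
c = a/β₁ = 7.541/0.85 = 8.872 in; ε'_s = 0.003(c − d')/c = 0.0022 ≥ ε_y = 0.0021, so the compression steel yields.
M_n = (A_s − A'_s) f_y (d − a/2) + A'_s f_y (d − d') = 412.8 × (25.7 − 3.7705) + 144 × (25.7 − 2.4) = 9052.5 + 3355.2 = 12407.7 kip·in = 12407.7/12 = 1033.98 kip·ft.

M_n ≈ 1030 kip·ft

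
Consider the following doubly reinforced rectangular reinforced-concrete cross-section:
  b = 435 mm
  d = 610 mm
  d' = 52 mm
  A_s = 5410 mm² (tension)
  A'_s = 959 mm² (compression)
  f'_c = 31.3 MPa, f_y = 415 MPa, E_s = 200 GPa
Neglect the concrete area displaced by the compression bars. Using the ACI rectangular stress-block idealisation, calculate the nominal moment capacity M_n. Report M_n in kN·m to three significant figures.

Assume both tension and compression steel yield.
Net tension couple steel: A_s − A'_s = 4451 mm².
a = (A_s − A'_s) f_y / (0.85 f'_c b) = 1847165/(0.85 × 31.3 × 435) = 159.61 mm.
c = a/β₁ = 159.61/0.826 = 193.23 mm; ε'_s = 0.003(c − d')/c = 0.0022 ≥ f_y/E_s = 0.0021, so compression steel does yield.
M_n = (A_s − A'_s) f_y (d − a/2) + A'_s f_y (d − d') = [1847165 × (610 − 79.805) + 397985 × (610 − 52)] × 10⁻⁶ = 979.36 + 222.08 = 1201.44 kN·m.

M_n ≈ 1200 kN·m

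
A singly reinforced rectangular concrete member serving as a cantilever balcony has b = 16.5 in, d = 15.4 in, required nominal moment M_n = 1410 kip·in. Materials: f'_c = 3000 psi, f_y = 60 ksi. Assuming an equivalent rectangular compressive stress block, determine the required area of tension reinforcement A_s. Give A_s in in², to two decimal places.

From M_n = 0.85 f'_c a b (d − a/2):
a = d − √(d² − 2M_n/(0.85 f'_c b)) = 15.4 − √(15.4² − 2 × 1410/(0.85 × 3 × 16.5)) = 2.356 in.
A_s = 0.85 f'_c a b / f_y = 0.85 × 3 × 2.356 × 16.5 / 60 = 1.652 in².

A_s ≈ 1.65 in²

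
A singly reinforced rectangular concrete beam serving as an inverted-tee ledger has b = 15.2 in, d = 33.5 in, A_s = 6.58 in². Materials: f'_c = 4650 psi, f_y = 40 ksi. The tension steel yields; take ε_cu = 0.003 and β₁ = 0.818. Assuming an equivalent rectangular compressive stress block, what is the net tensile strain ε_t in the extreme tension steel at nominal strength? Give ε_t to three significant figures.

a = A_s f_y/(0.85 f'_c b) = 4.381 in.
β₁ = 0.818, so c = a/β₁ = 4.381/0.818 = 5.356 in.
From the linear strain diagram with ε_cu = 0.003: ε_t = 0.003 (d − c)/c = 0.003 × (33.5 − 5.356)/5.356 = 0.0158.
Since ε_t ≥ 0.005, the section is tension-controlled.

ε_t ≈ 0.0158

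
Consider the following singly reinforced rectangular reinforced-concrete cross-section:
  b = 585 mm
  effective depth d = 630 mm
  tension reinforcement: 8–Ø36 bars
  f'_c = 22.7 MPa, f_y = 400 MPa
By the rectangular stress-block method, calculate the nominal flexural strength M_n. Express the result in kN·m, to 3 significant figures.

A_s = 8 × 1018 = 8144 mm².
T = A_s f_y = 8144 × 400 = 3257600 N = 3257.6 kN.
From C = T: a = T/(0.85 f'_c b) = 3257600/(0.85 × 22.7 × 585) = 288.60 mm.
M_n = T(d − a/2) = 3257.6 kN × (630 − 144.3) mm = 1582.22 kN·m.

M_n ≈ 1580 kN·m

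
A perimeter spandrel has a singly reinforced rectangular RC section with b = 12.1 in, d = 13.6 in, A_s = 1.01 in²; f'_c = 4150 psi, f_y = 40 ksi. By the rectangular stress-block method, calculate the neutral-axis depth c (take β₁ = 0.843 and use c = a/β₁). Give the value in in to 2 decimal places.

c ≈ 1.12 in

T = A_s f_y = 1.01 × 40 = 40.4 kips.
a = T/(0.85 f'_c b) = 40.4/(0.85 × 4.15 × 12.1) = 0.9465 in.
With β₁ = 0.843, c = a/β₁ = 0.9465/0.843 = 1.12 in.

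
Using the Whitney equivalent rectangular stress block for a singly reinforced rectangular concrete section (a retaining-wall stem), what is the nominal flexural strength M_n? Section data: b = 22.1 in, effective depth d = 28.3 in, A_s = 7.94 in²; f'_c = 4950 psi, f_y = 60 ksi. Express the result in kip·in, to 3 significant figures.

M_n ≈ 12300 kip·in

T = A_s f_y = 7.94 × 60 = 476.4 kips.
a = T/(0.85 f'_c b) = 476.4/(0.85 × 4.95 × 22.1) = 5.123 in.
M_n = T(d − a/2) = 476.4 × (28.3 − 2.5615) = 12261.8 kip·in.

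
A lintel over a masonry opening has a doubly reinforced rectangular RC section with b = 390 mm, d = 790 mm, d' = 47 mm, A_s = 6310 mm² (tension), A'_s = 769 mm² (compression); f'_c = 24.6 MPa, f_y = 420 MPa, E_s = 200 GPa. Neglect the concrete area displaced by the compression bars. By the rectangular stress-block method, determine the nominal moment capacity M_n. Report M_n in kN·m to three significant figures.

Assume both tension and compression steel yield.
Net tension couple steel: A_s − A'_s = 5541 mm².
a = (A_s − A'_s) f_y / (0.85 f'_c b) = 2327220/(0.85 × 24.6 × 390) = 285.38 mm.
c = a/β₁ = 285.38/0.85 = 335.74 mm; ε'_s = 0.003(c − d')/c = 0.0026 ≥ f_y/E_s = 0.0021, so compression steel does yield.
M_n = (A_s − A'_s) f_y (d − a/2) + A'_s f_y (d − d') = [2327220 × (790 − 142.69) + 322980 × (790 − 47)] × 10⁻⁶ = 1506.43 + 239.97 = 1746.40 kN·m.

M_n ≈ 1750 kN·m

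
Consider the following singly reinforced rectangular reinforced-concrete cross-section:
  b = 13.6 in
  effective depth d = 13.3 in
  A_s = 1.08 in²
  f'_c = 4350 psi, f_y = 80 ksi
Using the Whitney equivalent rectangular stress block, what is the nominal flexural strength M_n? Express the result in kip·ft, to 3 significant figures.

M_n ≈ 89.6 kip·ft

T = A_s f_y = 1.08 × 80 = 86.4 kips.
a = T/(0.85 f'_c b) = 86.4/(0.85 × 4.35 × 13.6) = 1.718 in.
M_n = T(d − a/2) = 86.4 × (13.3 − 0.859) = 1074.9 kip·in = 1074.9/12 = 89.58 kip·ft.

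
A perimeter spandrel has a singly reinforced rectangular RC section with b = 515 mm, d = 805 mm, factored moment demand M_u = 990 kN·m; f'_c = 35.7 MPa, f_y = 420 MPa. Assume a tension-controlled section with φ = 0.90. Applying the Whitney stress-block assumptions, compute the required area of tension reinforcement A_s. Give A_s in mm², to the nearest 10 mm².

A_s ≈ 3450 mm²

M_n = M_u/φ = 990/0.90 = 1100 kN·m.
With M_n = 0.85 f'_c a b (d − a/2), solve the quadratic for a:
a = d − √(d² − 2M_n/(0.85 f'_c b)) = 805 − √(805² − 2 × 1100×10⁶/(0.85 × 35.7 × 515)) = 92.79 mm.
A_s = 0.85 f'_c a b / f_y = 0.85 × 35.7 × 92.79 × 515 / 420 = 3452.6 mm².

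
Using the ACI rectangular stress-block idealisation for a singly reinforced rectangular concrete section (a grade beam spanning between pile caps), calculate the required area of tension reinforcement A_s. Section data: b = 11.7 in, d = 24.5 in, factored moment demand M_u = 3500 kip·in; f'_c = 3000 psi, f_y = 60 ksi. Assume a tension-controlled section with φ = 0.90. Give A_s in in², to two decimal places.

M_n = M_u/φ = 3500/0.90 = 3888.89 kip·in.
From M_n = 0.85 f'_c a b (d − a/2):
a = d − √(d² − 2M_n/(0.85 f'_c b)) = 24.5 − √(24.5² − 2 × 3888.89/(0.85 × 3 × 11.7)) = 6.073 in.
A_s = 0.85 f'_c a b / f_y = 0.85 × 3 × 6.073 × 11.7 / 60 = 3.020 in².

A_s ≈ 3.02 in²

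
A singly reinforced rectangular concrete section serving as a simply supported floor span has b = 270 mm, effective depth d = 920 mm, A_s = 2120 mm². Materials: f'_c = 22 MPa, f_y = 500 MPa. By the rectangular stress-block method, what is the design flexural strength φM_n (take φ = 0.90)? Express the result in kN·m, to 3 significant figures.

T = A_s f_y = 2120 × 500 = 1060000 N = 1060 kN.
From C = T: a = T/(0.85 f'_c b) = 1060000/(0.85 × 22 × 270) = 209.94 mm.
M_n = T(d − a/2) = 1060 kN × (920 − 104.97) mm = 863.93 kN·m.
φM_n = 0.90 × 863.93 = 777.54 kN·m.

φM_n ≈ 778 kN·m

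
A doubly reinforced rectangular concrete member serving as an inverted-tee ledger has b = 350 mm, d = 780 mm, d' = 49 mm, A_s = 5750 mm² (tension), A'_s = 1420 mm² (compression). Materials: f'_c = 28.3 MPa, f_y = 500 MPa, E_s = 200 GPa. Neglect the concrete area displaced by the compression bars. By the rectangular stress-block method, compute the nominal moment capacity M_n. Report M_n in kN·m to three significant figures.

M_n ≈ 1930 kN·m

Assume both tension and compression steel yield.
Net tension couple steel: A_s − A'_s = 4330 mm².
a = (A_s − A'_s) f_y / (0.85 f'_c b) = 2165000/(0.85 × 28.3 × 350) = 257.15 mm.
c = a/β₁ = 257.15/0.848 = 303.24 mm; ε'_s = 0.003(c − d')/c = 0.0025 ≥ f_y/E_s = 0.0025, so compression steel does yield.
M_n = (A_s − A'_s) f_y (d − a/2) + A'_s f_y (d − d') = [2165000 × (780 − 128.575) + 710000 × (780 − 49)] × 10⁻⁶ = 1410.34 + 519.01 = 1929.35 kN·m.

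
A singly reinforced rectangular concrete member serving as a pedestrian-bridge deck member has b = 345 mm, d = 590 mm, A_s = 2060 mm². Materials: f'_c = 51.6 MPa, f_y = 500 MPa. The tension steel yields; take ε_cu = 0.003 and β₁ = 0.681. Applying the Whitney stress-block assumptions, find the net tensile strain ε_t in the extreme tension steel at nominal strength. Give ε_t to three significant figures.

a = A_s f_y/(0.85 f'_c b) = 68.07 mm.
β₁ = 0.681, so c = a/β₁ = 68.07/0.681 = 99.96 mm.
From the linear strain diagram with ε_cu = 0.003: ε_t = 0.003 (d − c)/c = 0.003 × (590 − 99.96)/99.96 = 0.0147.
Since ε_t ≥ 0.005, the section is tension-controlled.

ε_t ≈ 0.0147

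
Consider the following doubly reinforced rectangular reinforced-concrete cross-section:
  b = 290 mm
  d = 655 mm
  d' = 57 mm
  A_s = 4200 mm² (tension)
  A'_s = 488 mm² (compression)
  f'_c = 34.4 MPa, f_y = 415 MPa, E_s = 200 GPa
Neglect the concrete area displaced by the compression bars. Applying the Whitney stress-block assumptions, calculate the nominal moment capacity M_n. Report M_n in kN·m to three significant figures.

Assume both tension and compression steel yield.
Net tension couple steel: A_s − A'_s = 3712 mm².
a = (A_s − A'_s) f_y / (0.85 f'_c b) = 1540480/(0.85 × 34.4 × 290) = 181.67 mm.
c = a/β₁ = 181.67/0.804 = 225.96 mm; ε'_s = 0.003(c − d')/c = 0.0022 ≥ f_y/E_s = 0.0021, so compression steel does yield.
M_n = (A_s − A'_s) f_y (d − a/2) + A'_s f_y (d − d') = [1540480 × (655 − 90.835) + 202520 × (655 − 57)] × 10⁻⁶ = 869.08 + 121.11 = 990.19 kN·m.

M_n ≈ 990 kN·m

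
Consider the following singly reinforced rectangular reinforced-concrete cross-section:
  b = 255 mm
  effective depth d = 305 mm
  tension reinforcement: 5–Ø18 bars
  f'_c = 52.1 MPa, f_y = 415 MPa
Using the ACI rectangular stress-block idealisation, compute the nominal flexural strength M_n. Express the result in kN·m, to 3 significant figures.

M_n ≈ 148 kN·m

A_s = 5 × 254 = 1270 mm².
T = A_s f_y = 1270 × 415 = 527050 N = 527.05 kN.
From C = T: a = T/(0.85 f'_c b) = 527050/(0.85 × 52.1 × 255) = 46.67 mm.
M_n = T(d − a/2) = 527.05 kN × (305 − 23.335) mm = 148.45 kN·m.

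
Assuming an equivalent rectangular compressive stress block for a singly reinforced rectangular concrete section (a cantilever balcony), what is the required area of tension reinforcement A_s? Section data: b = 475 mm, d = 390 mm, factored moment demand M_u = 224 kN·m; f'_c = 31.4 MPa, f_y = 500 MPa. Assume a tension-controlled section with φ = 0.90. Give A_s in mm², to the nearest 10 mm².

M_n = M_u/φ = 224/0.90 = 248.889 kN·m.
With M_n = 0.85 f'_c a b (d − a/2), solve the quadratic for a:
a = d − √(d² − 2M_n/(0.85 f'_c b)) = 390 − √(390² − 2 × 248.889×10⁶/(0.85 × 31.4 × 475)) = 54.09 mm.
A_s = 0.85 f'_c a b / f_y = 0.85 × 31.4 × 54.09 × 475 / 500 = 1371.5 mm².

A_s ≈ 1370 mm²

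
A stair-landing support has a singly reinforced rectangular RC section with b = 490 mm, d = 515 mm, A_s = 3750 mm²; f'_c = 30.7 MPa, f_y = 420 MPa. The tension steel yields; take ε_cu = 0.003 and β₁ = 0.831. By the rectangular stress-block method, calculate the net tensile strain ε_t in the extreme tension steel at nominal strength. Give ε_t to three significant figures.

ε_t ≈ 0.00742

a = A_s f_y/(0.85 f'_c b) = 123.18 mm.
β₁ = 0.831, so c = a/β₁ = 123.18/0.831 = 148.23 mm.
From the linear strain diagram with ε_cu = 0.003: ε_t = 0.003 (d − c)/c = 0.003 × (515 − 148.23)/148.23 = 0.00742.
Since ε_t ≥ 0.005, the section is tension-controlled.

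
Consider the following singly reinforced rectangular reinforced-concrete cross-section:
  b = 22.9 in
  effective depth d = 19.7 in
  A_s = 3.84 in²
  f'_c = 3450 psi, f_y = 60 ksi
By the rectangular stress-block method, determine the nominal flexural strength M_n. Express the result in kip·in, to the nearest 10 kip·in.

M_n ≈ 4140 kip·in

T = A_s f_y = 3.84 × 60 = 230.4 kips.
a = T/(0.85 f'_c b) = 230.4/(0.85 × 3.45 × 22.9) = 3.431 in.
M_n = T(d − a/2) = 230.4 × (19.7 − 1.7155) = 4143.6 kip·in.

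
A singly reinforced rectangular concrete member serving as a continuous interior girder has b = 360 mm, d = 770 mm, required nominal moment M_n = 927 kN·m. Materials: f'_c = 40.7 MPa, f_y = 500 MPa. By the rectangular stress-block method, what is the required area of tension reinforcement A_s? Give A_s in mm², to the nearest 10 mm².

A_s ≈ 2580 mm²

With M_n = 0.85 f'_c a b (d − a/2), solve the quadratic for a:
a = d − √(d² − 2M_n/(0.85 f'_c b)) = 770 − √(770² − 2 × 927×10⁶/(0.85 × 40.7 × 360)) = 103.64 mm.
A_s = 0.85 f'_c a b / f_y = 0.85 × 40.7 × 103.64 × 360 / 500 = 2581.5 mm².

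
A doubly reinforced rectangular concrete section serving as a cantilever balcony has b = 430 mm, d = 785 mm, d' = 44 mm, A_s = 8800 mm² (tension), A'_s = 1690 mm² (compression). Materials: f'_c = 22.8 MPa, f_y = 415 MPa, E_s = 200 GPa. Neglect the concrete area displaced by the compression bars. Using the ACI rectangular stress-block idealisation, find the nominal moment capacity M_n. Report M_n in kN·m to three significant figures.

Assume both tension and compression steel yield.
Net tension couple steel: A_s − A'_s = 7110 mm².
a = (A_s − A'_s) f_y / (0.85 f'_c b) = 2950650/(0.85 × 22.8 × 430) = 354.08 mm.
c = a/β₁ = 354.08/0.85 = 416.56 mm; ε'_s = 0.003(c − d')/c = 0.0027 ≥ f_y/E_s = 0.0021, so compression steel does yield.
M_n = (A_s − A'_s) f_y (d − a/2) + A'_s f_y (d − d') = [2950650 × (785 − 177.04) + 701350 × (785 − 44)] × 10⁻⁶ = 1793.88 + 519.70 = 2313.58 kN·m.

M_n ≈ 2310 kN·m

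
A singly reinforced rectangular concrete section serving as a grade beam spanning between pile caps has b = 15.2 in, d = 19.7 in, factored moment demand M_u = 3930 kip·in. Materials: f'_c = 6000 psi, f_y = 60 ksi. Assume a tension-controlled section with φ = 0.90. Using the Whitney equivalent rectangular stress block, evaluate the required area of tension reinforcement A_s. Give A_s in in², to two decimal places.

A_s ≈ 4.01 in²

M_n = M_u/φ = 3930/0.90 = 4366.67 kip·in.
From M_n = 0.85 f'_c a b (d − a/2):
a = d − √(d² − 2M_n/(0.85 f'_c b)) = 19.7 − √(19.7² − 2 × 4366.67/(0.85 × 6 × 15.2)) = 3.104 in.
A_s = 0.85 f'_c a b / f_y = 0.85 × 6 × 3.104 × 15.2 / 60 = 4.010 in².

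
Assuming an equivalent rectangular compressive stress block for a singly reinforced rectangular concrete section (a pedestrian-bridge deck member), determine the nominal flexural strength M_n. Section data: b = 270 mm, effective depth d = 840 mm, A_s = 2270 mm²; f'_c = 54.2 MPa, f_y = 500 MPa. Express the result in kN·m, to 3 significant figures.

T = A_s f_y = 2270 × 500 = 1135000 N = 1135 kN.
From C = T: a = T/(0.85 f'_c b) = 1135000/(0.85 × 54.2 × 270) = 91.25 mm.
M_n = T(d − a/2) = 1135 kN × (840 − 45.625) mm = 901.62 kN·m.

M_n ≈ 902 kN·m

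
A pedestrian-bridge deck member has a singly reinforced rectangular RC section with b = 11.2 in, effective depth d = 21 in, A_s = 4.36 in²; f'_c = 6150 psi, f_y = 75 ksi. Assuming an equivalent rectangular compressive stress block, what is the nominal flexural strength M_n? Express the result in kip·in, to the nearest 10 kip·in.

M_n ≈ 5950 kip·in

T = A_s f_y = 4.36 × 75 = 327 kips.
a = T/(0.85 f'_c b) = 327/(0.85 × 6.15 × 11.2) = 5.585 in.
M_n = T(d − a/2) = 327 × (21 − 2.7925) = 5953.9 kip·in.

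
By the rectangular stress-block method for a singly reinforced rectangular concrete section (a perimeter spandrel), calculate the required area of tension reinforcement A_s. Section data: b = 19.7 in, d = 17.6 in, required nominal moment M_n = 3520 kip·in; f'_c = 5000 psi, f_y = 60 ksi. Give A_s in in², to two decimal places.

From M_n = 0.85 f'_c a b (d − a/2):
a = d − √(d² − 2M_n/(0.85 f'_c b)) = 17.6 − √(17.6² − 2 × 3520/(0.85 × 5 × 19.7)) = 2.578 in.
A_s = 0.85 f'_c a b / f_y = 0.85 × 5 × 2.578 × 19.7 / 60 = 3.597 in².

A_s ≈ 3.60 in²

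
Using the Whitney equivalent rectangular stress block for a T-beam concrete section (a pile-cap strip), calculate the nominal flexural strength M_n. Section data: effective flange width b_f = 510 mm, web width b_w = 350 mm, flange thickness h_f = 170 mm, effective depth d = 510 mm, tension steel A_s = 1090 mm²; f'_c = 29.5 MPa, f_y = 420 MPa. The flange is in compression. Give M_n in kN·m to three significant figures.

M_n ≈ 225 kN·m

Tension: T = A_s f_y = 1090 × 420 = 457800 N.
Try a within the flange: a = T/(0.85 f'_c b_f) = 457800/(0.85 × 29.5 × 510) = 35.80 mm.
Since a = 35.80 ≤ h_f = 170 mm, the stress block lies entirely in the flange; analyse as a rectangular beam of width b_f.
M_n = T(d − a/2) = 457800 × (510 − 17.9) = 225.28 × 10⁶ N·mm.
M_n = 225.28 kN·m.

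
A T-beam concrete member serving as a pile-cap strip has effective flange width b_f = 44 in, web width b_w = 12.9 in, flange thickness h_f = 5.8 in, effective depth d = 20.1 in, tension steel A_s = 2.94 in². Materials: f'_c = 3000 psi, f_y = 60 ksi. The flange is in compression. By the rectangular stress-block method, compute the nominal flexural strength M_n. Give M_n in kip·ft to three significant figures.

M_n ≈ 284 kip·ft

Tension: T = A_s f_y = 2.94 × 60 = 176.4 kips.
Try a within the flange: a = T/(0.85 f'_c b_f) = 176.4/(0.85 × 3 × 44) = 1.572 in.
Since a = 1.572 ≤ h_f = 5.8 in, the stress block lies entirely in the flange; analyse as a rectangular beam of width b_f.
M_n = T(d − a/2) = 176.4 × (20.1 − 0.786) = 3407.0 kip·in.
M_n = 3407.0/12 = 283.92 kip·ft.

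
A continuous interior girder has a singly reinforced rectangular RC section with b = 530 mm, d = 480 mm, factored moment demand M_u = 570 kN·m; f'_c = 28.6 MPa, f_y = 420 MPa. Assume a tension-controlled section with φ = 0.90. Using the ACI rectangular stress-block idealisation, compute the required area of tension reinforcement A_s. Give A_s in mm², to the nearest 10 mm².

M_n = M_u/φ = 570/0.90 = 633.333 kN·m.
With M_n = 0.85 f'_c a b (d − a/2), solve the quadratic for a:
a = d − √(d² − 2M_n/(0.85 f'_c b)) = 480 − √(480² − 2 × 633.333×10⁶/(0.85 × 28.6 × 530)) = 116.56 mm.
A_s = 0.85 f'_c a b / f_y = 0.85 × 28.6 × 116.56 × 530 / 420 = 3575.7 mm².

A_s ≈ 3580 mm²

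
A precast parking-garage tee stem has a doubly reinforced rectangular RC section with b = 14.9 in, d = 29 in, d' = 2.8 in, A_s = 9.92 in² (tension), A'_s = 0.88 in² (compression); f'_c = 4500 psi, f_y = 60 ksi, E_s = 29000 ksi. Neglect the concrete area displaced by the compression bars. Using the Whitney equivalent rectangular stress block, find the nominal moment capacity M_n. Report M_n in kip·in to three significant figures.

Assume both steels yield.
a = (A_s − A'_s) f_y/(0.85 f'_c b) = (9.92 − 0.88) × 60/(0.85 × 4.5 × 14.9) = 9.517 in.
c = a/β₁ = 9.517/0.825 = 11.536 in; ε'_s = 0.003(c − d')/c = 0.0023 ≥ ε_y = 0.0021, so the compression steel yields.
M_n = (A_s − A'_s) f_y (d − a/2) + A'_s f_y (d − d') = 542.4 × (29 − 4.7585) + 52.8 × (29 − 2.8) = 13148.6 + 1383.4 = 14532.0 kip·in.

M_n ≈ 14500 kip·in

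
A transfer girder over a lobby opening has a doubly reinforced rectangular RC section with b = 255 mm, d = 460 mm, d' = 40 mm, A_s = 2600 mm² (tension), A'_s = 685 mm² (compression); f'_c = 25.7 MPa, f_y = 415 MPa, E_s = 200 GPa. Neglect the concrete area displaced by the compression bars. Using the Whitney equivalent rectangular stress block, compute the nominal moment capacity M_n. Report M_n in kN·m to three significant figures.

Assume both tension and compression steel yield.
Net tension couple steel: A_s − A'_s = 1915 mm².
a = (A_s − A'_s) f_y / (0.85 f'_c b) = 794725/(0.85 × 25.7 × 255) = 142.67 mm.
c = a/β₁ = 142.67/0.85 = 167.85 mm; ε'_s = 0.003(c − d')/c = 0.0023 ≥ f_y/E_s = 0.0021, so compression steel does yield.
M_n = (A_s − A'_s) f_y (d − a/2) + A'_s f_y (d − d') = [794725 × (460 − 71.335) + 284275 × (460 − 40)] × 10⁻⁶ = 308.88 + 119.40 = 428.28 kN·m.

M_n ≈ 428 kN·m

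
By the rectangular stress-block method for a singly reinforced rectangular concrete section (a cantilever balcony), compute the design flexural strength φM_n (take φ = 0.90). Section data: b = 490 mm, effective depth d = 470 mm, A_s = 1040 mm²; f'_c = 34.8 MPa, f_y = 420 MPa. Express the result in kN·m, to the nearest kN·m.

φM_n ≈ 179 kN·m

T = A_s f_y = 1040 × 420 = 436800 N = 436.8 kN.
From C = T: a = T/(0.85 f'_c b) = 436800/(0.85 × 34.8 × 490) = 30.14 mm.
M_n = T(d − a/2) = 436.8 kN × (470 − 15.07) mm = 198.71 kN·m.
φM_n = 0.90 × 198.71 = 178.84 kN·m.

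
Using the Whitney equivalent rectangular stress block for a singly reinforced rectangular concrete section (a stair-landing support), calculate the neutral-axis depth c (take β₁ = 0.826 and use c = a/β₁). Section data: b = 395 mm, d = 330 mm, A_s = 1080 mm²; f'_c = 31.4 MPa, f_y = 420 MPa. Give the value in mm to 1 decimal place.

c ≈ 52.1 mm

T = A_s f_y = 1080 × 420 = 453600 N = 453.6 kN.
Setting C = 0.85 f'_c a b equal to T: a = 453600/(0.85 × 31.4 × 395) = 43.026 mm.
With β₁ = 0.826, c = a/β₁ = 43.026/0.826 = 52.1 mm.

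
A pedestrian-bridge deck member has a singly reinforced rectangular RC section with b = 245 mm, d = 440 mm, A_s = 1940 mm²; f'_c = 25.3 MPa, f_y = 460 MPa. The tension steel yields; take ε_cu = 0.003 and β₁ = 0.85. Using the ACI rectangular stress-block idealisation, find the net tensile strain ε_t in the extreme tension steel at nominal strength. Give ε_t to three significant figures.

ε_t ≈ 0.00362

a = A_s f_y/(0.85 f'_c b) = 169.38 mm.
β₁ = 0.85, so c = a/β₁ = 169.38/0.85 = 199.27 mm.
From the linear strain diagram with ε_cu = 0.003: ε_t = 0.003 (d − c)/c = 0.003 × (440 − 199.27)/199.27 = 0.00362.
ε_t < 0.004 — the section is over-reinforced for flexure under ACI limits.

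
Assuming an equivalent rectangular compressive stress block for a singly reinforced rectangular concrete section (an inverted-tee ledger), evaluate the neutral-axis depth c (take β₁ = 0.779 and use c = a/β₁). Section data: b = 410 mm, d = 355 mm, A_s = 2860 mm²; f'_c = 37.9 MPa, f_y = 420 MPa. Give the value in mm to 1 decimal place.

c ≈ 116.7 mm

T = A_s f_y = 2860 × 420 = 1201200 N = 1201.2 kN.
Setting C = 0.85 f'_c a b equal to T: a = 1201200/(0.85 × 37.9 × 410) = 90.944 mm.
With β₁ = 0.779, c = a/β₁ = 90.944/0.779 = 116.7 mm.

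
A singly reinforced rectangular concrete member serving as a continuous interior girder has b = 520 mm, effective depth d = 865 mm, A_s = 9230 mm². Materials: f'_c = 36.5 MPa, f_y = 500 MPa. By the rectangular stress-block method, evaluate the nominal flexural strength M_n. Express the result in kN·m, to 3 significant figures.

T = A_s f_y = 9230 × 500 = 4615000 N = 4615 kN.
From C = T: a = T/(0.85 f'_c b) = 4615000/(0.85 × 36.5 × 520) = 286.06 mm.
M_n = T(d − a/2) = 4615 kN × (865 − 143.03) mm = 3331.89 kN·m.

M_n ≈ 3330 kN·m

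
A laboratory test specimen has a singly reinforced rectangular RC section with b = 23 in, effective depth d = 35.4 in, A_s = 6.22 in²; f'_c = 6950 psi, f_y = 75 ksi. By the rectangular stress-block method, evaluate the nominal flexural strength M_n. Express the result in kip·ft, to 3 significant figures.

M_n ≈ 1310 kip·ft

T = A_s f_y = 6.22 × 75 = 466.5 kips.
a = T/(0.85 f'_c b) = 466.5/(0.85 × 6.95 × 23) = 3.433 in.
M_n = T(d − a/2) = 466.5 × (35.4 − 1.7165) = 15713.4 kip·in = 15713.4/12 = 1309.45 kip·ft.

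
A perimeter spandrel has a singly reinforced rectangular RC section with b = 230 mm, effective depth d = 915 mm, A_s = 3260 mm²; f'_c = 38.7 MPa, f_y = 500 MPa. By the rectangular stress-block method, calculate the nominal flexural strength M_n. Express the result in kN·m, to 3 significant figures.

M_n ≈ 1320 kN·m

T = A_s f_y = 3260 × 500 = 1630000 N = 1630 kN.
From C = T: a = T/(0.85 f'_c b) = 1630000/(0.85 × 38.7 × 230) = 215.44 mm.
M_n = T(d − a/2) = 1630 kN × (915 − 107.72) mm = 1315.87 kN·m.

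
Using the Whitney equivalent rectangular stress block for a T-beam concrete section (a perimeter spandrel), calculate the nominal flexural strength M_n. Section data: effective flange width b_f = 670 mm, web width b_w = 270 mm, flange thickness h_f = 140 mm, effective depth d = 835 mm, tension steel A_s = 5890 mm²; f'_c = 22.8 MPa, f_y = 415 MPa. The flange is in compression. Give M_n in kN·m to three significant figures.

M_n ≈ 1790 kN·m

Tension: T = A_s f_y = 5890 × 415 = 2444350 N.
Try a within the flange: a = T/(0.85 f'_c b_f) = 2444350/(0.85 × 22.8 × 670) = 188.25 mm.
a = 188.25 > h_f = 140 mm: the block extends into the web. Split into flange-overhang and web parts.
C_f = 0.85 f'_c (b_f − b_w) h_f = 0.85 × 22.8 × (670 − 270) × 140 = 1085280 N.
Remaining web compression depth: a_w = (T − C_f)/(0.85 f'_c b_w) = (2444350 − 1085280)/(0.85 × 22.8 × 270) = 259.73 mm.
M_n = C_f(d − h_f/2) + (T − C_f)(d − a_w/2) = 1085280 × (835 − 70) + 1359070 × (835 − 129.865) = 830.24 + 958.33 = 1788.57 × 10⁶ N·mm.
M_n = 1788.57 kN·m.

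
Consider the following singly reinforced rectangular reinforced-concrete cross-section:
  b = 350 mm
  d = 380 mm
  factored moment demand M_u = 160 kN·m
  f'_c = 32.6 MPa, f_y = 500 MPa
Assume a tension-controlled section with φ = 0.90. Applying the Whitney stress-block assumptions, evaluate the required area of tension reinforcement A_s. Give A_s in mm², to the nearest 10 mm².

A_s ≈ 1000 mm²

M_n = M_u/φ = 160/0.90 = 177.778 kN·m.
With M_n = 0.85 f'_c a b (d − a/2), solve the quadratic for a:
a = d − √(d² − 2M_n/(0.85 f'_c b)) = 380 − √(380² − 2 × 177.778×10⁶/(0.85 × 32.6 × 350)) = 51.76 mm.
A_s = 0.85 f'_c a b / f_y = 0.85 × 32.6 × 51.76 × 350 / 500 = 1004.0 mm².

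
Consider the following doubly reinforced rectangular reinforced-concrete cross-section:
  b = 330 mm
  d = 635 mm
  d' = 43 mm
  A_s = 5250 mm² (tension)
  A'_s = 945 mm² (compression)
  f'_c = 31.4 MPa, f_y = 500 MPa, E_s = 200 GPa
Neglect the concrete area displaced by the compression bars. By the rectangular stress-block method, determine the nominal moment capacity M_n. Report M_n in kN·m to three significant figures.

Assume both tension and compression steel yield.
Net tension couple steel: A_s − A'_s = 4305 mm².
a = (A_s − A'_s) f_y / (0.85 f'_c b) = 2152500/(0.85 × 31.4 × 330) = 244.39 mm.
c = a/β₁ = 244.39/0.826 = 295.87 mm; ε'_s = 0.003(c − d')/c = 0.0026 ≥ f_y/E_s = 0.0025, so compression steel does yield.
M_n = (A_s − A'_s) f_y (d − a/2) + A'_s f_y (d − d') = [2152500 × (635 − 122.195) + 472500 × (635 − 43)] × 10⁻⁶ = 1103.81 + 279.72 = 1383.53 kN·m.

M_n ≈ 1380 kN·m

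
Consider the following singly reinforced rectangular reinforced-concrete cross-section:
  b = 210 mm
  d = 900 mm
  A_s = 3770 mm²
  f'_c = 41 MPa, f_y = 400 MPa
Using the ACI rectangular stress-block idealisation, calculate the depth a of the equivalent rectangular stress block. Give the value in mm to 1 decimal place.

a ≈ 206.1 mm

T = A_s f_y = 3770 × 400 = 1508000 N = 1508 kN.
Setting C = 0.85 f'_c a b equal to T: a = 1508000/(0.85 × 41 × 210) = 206.1 mm.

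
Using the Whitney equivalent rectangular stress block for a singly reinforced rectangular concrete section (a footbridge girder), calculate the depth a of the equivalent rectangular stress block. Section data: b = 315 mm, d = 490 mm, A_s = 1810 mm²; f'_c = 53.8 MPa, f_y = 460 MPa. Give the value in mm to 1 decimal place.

T = A_s f_y = 1810 × 460 = 832600 N = 832.6 kN.
Setting C = 0.85 f'_c a b equal to T: a = 832600/(0.85 × 53.8 × 315) = 57.8 mm.

a ≈ 57.8 mm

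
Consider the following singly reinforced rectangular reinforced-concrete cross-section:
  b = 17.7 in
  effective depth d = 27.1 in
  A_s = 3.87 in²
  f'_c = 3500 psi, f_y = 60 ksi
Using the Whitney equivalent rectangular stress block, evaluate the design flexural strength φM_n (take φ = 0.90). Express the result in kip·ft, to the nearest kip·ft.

φM_n ≈ 434 kip·ft

T = A_s f_y = 3.87 × 60 = 232.2 kips.
a = T/(0.85 f'_c b) = 232.2/(0.85 × 3.5 × 17.7) = 4.410 in.
M_n = T(d − a/2) = 232.2 × (27.1 − 2.205) = 5780.6 kip·in = 5780.6/12 = 481.72 kip·ft.
φM_n = 0.90 × 481.72 = 433.55 kip·ft.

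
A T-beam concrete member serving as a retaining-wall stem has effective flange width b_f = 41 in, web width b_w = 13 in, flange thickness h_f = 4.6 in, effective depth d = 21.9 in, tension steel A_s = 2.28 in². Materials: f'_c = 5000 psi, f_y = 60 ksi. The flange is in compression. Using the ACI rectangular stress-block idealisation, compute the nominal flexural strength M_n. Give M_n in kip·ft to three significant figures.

M_n ≈ 245 kip·ft

Tension: T = A_s f_y = 2.28 × 60 = 136.8 kips.
Try a within the flange: a = T/(0.85 f'_c b_f) = 136.8/(0.85 × 5 × 41) = 0.785 in.
Since a = 0.785 ≤ h_f = 4.6 in, the stress block lies entirely in the flange; analyse as a rectangular beam of width b_f.
M_n = T(d − a/2) = 136.8 × (21.9 − 0.3925) = 2942.2 kip·in.
M_n = 2942.2/12 = 245.18 kip·ft.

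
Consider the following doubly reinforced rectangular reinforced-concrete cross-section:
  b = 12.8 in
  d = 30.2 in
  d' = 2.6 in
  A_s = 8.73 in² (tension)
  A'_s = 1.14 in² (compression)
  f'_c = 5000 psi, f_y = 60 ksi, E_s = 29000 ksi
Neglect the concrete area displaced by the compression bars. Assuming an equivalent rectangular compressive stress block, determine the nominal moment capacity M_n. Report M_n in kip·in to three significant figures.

M_n ≈ 13700 kip·in

Assume both steels yield.
a = (A_s − A'_s) f_y/(0.85 f'_c b) = (8.73 − 1.14) × 60/(0.85 × 5 × 12.8) = 8.371 in.
c = a/β₁ = 8.371/0.8 = 10.464 in; ε'_s = 0.003(c − d')/c = 0.0023 ≥ ε_y = 0.0021, so the compression steel yields.
M_n = (A_s − A'_s) f_y (d − a/2) + A'_s f_y (d − d') = 455.4 × (30.2 − 4.1855) + 68.4 × (30.2 − 2.6) = 11847.0 + 1887.8 = 13734.8 kip·in.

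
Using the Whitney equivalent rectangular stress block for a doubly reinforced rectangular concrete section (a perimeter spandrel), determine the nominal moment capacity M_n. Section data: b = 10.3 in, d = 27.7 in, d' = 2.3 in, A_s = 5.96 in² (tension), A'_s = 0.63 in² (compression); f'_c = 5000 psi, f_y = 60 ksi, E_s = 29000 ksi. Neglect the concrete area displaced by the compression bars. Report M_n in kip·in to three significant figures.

Assume both steels yield.
a = (A_s − A'_s) f_y/(0.85 f'_c b) = (5.96 − 0.63) × 60/(0.85 × 5 × 10.3) = 7.306 in.
c = a/β₁ = 7.306/0.8 = 9.133 in; ε'_s = 0.003(c − d')/c = 0.0022 ≥ ε_y = 0.0021, so the compression steel yields.
M_n = (A_s − A'_s) f_y (d − a/2) + A'_s f_y (d − d') = 319.8 × (27.7 − 3.653) + 37.8 × (27.7 − 2.3) = 7690.2 + 960.1 = 8650.3 kip·in.

M_n ≈ 8650 kip·in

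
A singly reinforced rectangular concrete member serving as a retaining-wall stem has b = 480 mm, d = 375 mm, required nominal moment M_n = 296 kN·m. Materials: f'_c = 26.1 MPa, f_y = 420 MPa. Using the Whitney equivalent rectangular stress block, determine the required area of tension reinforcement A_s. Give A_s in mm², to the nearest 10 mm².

With M_n = 0.85 f'_c a b (d − a/2), solve the quadratic for a:
a = d − √(d² − 2M_n/(0.85 f'_c b)) = 375 − √(375² − 2 × 296×10⁶/(0.85 × 26.1 × 480)) = 83.40 mm.
A_s = 0.85 f'_c a b / f_y = 0.85 × 26.1 × 83.40 × 480 / 420 = 2114.5 mm².

A_s ≈ 2110 mm²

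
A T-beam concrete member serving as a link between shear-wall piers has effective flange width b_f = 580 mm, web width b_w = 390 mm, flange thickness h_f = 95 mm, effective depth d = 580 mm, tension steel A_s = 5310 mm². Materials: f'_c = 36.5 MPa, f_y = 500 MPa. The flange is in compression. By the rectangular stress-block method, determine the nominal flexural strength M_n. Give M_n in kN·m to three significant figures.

M_n ≈ 1330 kN·m

Tension: T = A_s f_y = 5310 × 500 = 2655000 N.
Try a within the flange: a = T/(0.85 f'_c b_f) = 2655000/(0.85 × 36.5 × 580) = 147.55 mm.
a = 147.55 > h_f = 95 mm: the block extends into the web. Split into flange-overhang and web parts.
C_f = 0.85 f'_c (b_f − b_w) h_f = 0.85 × 36.5 × (580 − 390) × 95 = 560001 N.
Remaining web compression depth: a_w = (T − C_f)/(0.85 f'_c b_w) = (2655000 − 560001)/(0.85 × 36.5 × 390) = 173.14 mm.
M_n = C_f(d − h_f/2) + (T − C_f)(d − a_w/2) = 560001 × (580 − 47.5) + 2094999 × (580 − 86.57) = 298.20 + 1033.74 = 1331.94 × 10⁶ N·mm.
M_n = 1331.94 kN·m.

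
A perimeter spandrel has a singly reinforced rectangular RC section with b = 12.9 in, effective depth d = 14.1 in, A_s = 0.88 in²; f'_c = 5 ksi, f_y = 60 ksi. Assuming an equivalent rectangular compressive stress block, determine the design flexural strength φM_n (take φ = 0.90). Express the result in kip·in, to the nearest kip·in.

T = A_s f_y = 0.88 × 60 = 52.8 kips.
a = T/(0.85 f'_c b) = 52.8/(0.85 × 5 × 12.9) = 0.963 in.
M_n = T(d − a/2) = 52.8 × (14.1 − 0.4815) = 719.1 kip·in.
φM_n = 0.90 × 719.1 = 647.2 kip·in.

φM_n ≈ 647 kip·in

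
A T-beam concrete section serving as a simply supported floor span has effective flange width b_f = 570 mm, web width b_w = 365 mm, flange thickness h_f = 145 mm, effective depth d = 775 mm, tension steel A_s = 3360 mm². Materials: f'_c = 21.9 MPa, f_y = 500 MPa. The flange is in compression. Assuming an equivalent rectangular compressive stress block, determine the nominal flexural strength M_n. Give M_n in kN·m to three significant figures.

M_n ≈ 1170 kN·m

Tension: T = A_s f_y = 3360 × 500 = 1680000 N.
Try a within the flange: a = T/(0.85 f'_c b_f) = 1680000/(0.85 × 21.9 × 570) = 158.33 mm.
a = 158.33 > h_f = 145 mm: the block extends into the web. Split into flange-overhang and web parts.
C_f = 0.85 f'_c (b_f − b_w) h_f = 0.85 × 21.9 × (570 − 365) × 145 = 553331 N.
Remaining web compression depth: a_w = (T − C_f)/(0.85 f'_c b_w) = (1680000 − 553331)/(0.85 × 21.9 × 365) = 165.82 mm.
M_n = C_f(d − h_f/2) + (T − C_f)(d − a_w/2) = 553331 × (775 − 72.5) + 1126669 × (775 − 82.91) = 388.72 + 779.76 = 1168.48 × 10⁶ N·mm.
M_n = 1168.48 kN·m.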